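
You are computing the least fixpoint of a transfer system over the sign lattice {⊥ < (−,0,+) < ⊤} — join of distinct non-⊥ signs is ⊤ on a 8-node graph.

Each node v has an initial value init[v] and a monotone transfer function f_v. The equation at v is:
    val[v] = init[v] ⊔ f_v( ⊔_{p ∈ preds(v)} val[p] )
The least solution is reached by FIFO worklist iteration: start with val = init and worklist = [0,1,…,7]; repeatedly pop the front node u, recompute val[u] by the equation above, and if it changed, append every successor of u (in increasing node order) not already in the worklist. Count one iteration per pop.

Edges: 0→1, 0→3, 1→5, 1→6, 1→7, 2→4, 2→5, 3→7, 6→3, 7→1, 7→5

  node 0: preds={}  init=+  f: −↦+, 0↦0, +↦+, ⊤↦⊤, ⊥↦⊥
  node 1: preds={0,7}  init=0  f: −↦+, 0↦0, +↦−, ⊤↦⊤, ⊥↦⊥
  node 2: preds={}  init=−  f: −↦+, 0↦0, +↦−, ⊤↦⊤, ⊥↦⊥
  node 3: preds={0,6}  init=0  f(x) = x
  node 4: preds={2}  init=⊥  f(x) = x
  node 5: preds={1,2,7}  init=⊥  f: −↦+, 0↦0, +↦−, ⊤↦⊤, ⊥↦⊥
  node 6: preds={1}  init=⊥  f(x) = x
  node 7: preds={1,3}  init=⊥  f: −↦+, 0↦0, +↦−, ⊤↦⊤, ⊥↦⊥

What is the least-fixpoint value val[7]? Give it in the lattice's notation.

Worklist (11 pops):
  #1 pop 0: in=⊥ → + (no change)
  #2 pop 1: in=+ → ⊤ (was 0); enqueue []
  #3 pop 2: in=⊥ → − (no change)
  #4 pop 3: in=+ → ⊤ (was 0); enqueue []
  #5 pop 4: in=− → − (was ⊥); enqueue []
  #6 pop 5: in=⊤ → ⊤ (was ⊥); enqueue []
  #7 pop 6: in=⊤ → ⊤ (was ⊥); enqueue [3]
  #8 pop 7: in=⊤ → ⊤ (was ⊥); enqueue [1,5]
  #9 pop 3: in=⊤ → ⊤ (no change)
  #10 pop 1: in=⊤ → ⊤ (no change)
  #11 pop 5: in=⊤ → ⊤ (no change)

Fixpoint:
  val[0] = +
  val[1] = ⊤
  val[2] = −
  val[3] = ⊤
  val[4] = −
  val[5] = ⊤
  val[6] = ⊤
  val[7] = ⊤

⊤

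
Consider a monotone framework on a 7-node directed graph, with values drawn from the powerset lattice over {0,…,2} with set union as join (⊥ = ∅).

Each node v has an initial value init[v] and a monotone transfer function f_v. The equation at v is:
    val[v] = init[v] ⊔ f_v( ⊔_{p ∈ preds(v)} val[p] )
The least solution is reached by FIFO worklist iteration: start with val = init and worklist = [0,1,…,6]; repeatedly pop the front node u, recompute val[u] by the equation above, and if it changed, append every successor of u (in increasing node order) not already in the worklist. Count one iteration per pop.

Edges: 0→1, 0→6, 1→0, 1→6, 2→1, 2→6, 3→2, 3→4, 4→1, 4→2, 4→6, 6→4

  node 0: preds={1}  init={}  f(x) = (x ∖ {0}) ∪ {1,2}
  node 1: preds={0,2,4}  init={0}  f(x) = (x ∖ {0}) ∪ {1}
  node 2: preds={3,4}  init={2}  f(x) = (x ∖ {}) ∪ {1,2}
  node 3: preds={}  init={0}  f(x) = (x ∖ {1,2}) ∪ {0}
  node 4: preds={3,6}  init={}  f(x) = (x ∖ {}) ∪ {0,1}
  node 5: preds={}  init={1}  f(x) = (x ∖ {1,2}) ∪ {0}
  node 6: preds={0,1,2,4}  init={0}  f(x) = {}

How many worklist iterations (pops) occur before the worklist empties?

10

Iteration log — 10 steps:
  step 1. node 0  ⊔preds={0}  new={1,2}  old={}  +wl: 
  step 2. node 1  ⊔preds={1,2}  new={0,1,2}  old={0}  +wl: 0
  step 3. node 2  ⊔preds={0}  new={0,1,2}  old={2}  +wl: 1
  step 4. node 3  ⊔preds={}  new={0}  stable
  step 5. node 4  ⊔preds={0}  new={0,1}  old={}  +wl: 2
  step 6. node 5  ⊔preds={}  new={0,1}  old={1}  +wl: 
  step 7. node 6  ⊔preds={0,1,2}  new={0}  stable
  step 8. node 0  ⊔preds={0,1,2}  new={1,2}  stable
  step 9. node 1  ⊔preds={0,1,2}  new={0,1,2}  stable
  step 10. node 2  ⊔preds={0,1}  new={0,1,2}  stable

Least fixpoint reached:
  node 0: {1,2}
  node 1: {0,1,2}
  node 2: {0,1,2}
  node 3: {0}
  node 4: {0,1}
  node 5: {0,1}
  node 6: {0}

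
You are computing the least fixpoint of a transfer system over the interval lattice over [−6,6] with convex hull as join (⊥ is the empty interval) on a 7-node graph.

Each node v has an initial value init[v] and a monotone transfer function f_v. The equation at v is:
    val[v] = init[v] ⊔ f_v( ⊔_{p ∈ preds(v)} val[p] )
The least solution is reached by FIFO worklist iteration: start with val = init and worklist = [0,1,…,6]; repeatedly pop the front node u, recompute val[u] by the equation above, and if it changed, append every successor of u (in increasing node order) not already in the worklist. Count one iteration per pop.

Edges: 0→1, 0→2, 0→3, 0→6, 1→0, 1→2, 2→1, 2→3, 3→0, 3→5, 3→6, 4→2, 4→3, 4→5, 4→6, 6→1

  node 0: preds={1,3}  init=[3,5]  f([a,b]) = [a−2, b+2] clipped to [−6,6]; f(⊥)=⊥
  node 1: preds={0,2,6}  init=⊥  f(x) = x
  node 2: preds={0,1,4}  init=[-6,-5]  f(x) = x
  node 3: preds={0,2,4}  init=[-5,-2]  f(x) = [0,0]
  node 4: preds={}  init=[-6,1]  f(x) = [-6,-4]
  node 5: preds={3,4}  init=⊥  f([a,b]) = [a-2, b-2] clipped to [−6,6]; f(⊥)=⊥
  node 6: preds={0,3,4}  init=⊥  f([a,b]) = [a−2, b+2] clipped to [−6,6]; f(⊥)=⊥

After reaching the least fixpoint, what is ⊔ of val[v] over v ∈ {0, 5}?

Worklist (14 pops):
  #1 pop 0: in=[-5,-2] → [-6,5] (was [3,5]); enqueue []
  #2 pop 1: in=[-6,5] → [-6,5] (was ⊥); enqueue [0]
  #3 pop 2: in=[-6,5] → [-6,5] (was [-6,-5]); enqueue [1]
  #4 pop 3: in=[-6,5] → [-5,0] (was [-5,-2]); enqueue []
  #5 pop 4: in=⊥ → [-6,1] (no change)
  #6 pop 5: in=[-6,1] → [-6,-1] (was ⊥); enqueue []
  #7 pop 6: in=[-6,5] → [-6,6] (was ⊥); enqueue []
  #8 pop 0: in=[-6,5] → [-6,6] (was [-6,5]); enqueue [2,3,6]
  #9 pop 1: in=[-6,6] → [-6,6] (was [-6,5]); enqueue [0]
  #10 pop 2: in=[-6,6] → [-6,6] (was [-6,5]); enqueue [1]
  #11 pop 3: in=[-6,6] → [-5,0] (no change)
  #12 pop 6: in=[-6,6] → [-6,6] (no change)
  #13 pop 0: in=[-6,6] → [-6,6] (no change)
  #14 pop 1: in=[-6,6] → [-6,6] (no change)

Fixpoint:
  val[0] = [-6,6]
  val[1] = [-6,6]
  val[2] = [-6,6]
  val[3] = [-5,0]
  val[4] = [-6,1]
  val[5] = [-6,-1]
  val[6] = [-6,6]

[-6,6]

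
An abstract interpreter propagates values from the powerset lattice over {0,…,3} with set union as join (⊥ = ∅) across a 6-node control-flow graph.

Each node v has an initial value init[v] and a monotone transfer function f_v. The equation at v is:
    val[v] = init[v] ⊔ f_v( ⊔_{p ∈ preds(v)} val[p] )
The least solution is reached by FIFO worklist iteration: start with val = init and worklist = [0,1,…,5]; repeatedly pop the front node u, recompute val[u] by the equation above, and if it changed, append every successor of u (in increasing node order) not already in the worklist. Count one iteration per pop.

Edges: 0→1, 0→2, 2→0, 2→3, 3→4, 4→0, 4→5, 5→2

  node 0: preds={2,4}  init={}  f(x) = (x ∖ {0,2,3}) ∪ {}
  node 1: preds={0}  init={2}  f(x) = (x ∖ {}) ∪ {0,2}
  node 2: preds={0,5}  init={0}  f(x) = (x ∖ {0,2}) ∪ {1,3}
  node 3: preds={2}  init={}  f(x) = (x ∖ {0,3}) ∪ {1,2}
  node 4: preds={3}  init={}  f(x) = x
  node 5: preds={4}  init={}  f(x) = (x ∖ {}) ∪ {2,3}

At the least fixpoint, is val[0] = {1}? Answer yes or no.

yes

Trace (9 dequeues):
  [1] u=0 | in {0} | out {} | ==
  [2] u=1 | in {} | out {0,2} | prev {2} | push {}
  [3] u=2 | in {} | out {0,1,3} | prev {0} | push {0}
  [4] u=3 | in {0,1,3} | out {1,2} | prev {} | push {}
  [5] u=4 | in {1,2} | out {1,2} | prev {} | push {}
  [6] u=5 | in {1,2} | out {1,2,3} | prev {} | push {2}
  [7] u=0 | in {0,1,2,3} | out {1} | prev {} | push {1}
  [8] u=2 | in {1,2,3} | out {0,1,3} | ==
  [9] u=1 | in {1} | out {0,1,2} | prev {0,2} | push {}

Converged values:
  [0] {1}
  [1] {0,1,2}
  [2] {0,1,3}
  [3] {1,2}
  [4] {1,2}
  [5] {1,2,3}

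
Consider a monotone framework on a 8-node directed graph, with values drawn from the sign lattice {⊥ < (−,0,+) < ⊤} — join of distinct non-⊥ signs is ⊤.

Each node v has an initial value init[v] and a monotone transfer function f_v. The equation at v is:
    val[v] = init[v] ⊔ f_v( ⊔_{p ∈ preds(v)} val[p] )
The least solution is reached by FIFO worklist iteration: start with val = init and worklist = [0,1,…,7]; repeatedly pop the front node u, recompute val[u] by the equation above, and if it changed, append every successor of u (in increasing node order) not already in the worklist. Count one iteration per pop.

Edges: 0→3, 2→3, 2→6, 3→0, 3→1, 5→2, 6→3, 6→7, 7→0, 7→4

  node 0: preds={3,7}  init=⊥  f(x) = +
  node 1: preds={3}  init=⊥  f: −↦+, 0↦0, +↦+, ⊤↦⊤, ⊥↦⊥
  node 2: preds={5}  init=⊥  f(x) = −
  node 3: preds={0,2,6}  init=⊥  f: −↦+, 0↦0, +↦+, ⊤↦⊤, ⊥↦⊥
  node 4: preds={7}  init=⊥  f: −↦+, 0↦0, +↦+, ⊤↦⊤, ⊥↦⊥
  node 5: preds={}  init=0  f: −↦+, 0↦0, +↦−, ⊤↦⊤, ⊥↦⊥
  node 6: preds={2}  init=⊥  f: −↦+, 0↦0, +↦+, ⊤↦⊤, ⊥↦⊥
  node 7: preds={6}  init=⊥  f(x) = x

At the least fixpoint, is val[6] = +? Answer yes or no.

yes

Trace (12 dequeues):
  [1] u=0 | in ⊥ | out + | prev ⊥ | push {}
  [2] u=1 | in ⊥ | out ⊥ | ==
  [3] u=2 | in 0 | out − | prev ⊥ | push {}
  [4] u=3 | in ⊤ | out ⊤ | prev ⊥ | push {0,1}
  [5] u=4 | in ⊥ | out ⊥ | ==
  [6] u=5 | in ⊥ | out 0 | ==
  [7] u=6 | in − | out + | prev ⊥ | push {3}
  [8] u=7 | in + | out + | prev ⊥ | push {4}
  [9] u=0 | in ⊤ | out + | ==
  [10] u=1 | in ⊤ | out ⊤ | prev ⊥ | push {}
  [11] u=3 | in ⊤ | out ⊤ | ==
  [12] u=4 | in + | out + | prev ⊥ | push {}

Converged values:
  [0] +
  [1] ⊤
  [2] −
  [3] ⊤
  [4] +
  [5] 0
  [6] +
  [7] +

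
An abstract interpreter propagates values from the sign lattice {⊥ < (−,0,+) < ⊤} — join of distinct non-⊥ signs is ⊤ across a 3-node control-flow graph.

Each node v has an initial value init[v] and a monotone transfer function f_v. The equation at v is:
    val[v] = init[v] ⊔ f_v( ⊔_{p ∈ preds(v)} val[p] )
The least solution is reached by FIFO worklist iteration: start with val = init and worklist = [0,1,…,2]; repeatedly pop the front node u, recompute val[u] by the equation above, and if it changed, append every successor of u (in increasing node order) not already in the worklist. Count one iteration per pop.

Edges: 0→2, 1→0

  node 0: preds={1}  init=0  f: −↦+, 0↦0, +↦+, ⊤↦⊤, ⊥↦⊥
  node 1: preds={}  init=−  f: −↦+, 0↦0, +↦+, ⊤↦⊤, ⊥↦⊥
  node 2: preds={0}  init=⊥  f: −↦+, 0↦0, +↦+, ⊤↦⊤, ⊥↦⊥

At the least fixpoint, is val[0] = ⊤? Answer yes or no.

yes

Iteration log — 3 steps:
  step 1. node 0  ⊔preds=−  new=⊤  old=0  +wl: 
  step 2. node 1  ⊔preds=⊥  new=−  stable
  step 3. node 2  ⊔preds=⊤  new=⊤  old=⊥  +wl: 

Least fixpoint reached:
  node 0: ⊤
  node 1: −
  node 2: ⊤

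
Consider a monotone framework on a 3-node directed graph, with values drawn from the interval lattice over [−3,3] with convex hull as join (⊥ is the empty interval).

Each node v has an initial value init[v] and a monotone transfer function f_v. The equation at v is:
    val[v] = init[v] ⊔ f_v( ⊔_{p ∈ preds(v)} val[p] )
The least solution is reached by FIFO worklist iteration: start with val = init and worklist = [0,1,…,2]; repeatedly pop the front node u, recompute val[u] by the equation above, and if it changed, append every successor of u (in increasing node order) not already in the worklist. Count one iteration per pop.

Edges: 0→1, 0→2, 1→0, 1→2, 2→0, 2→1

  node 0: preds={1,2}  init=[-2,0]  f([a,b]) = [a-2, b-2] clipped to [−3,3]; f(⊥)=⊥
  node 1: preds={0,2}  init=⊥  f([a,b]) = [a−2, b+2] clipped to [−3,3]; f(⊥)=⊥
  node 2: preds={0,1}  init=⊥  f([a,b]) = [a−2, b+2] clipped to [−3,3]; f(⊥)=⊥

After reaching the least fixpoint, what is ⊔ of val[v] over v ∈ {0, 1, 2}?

Iteration log — 7 steps:
  step 1. node 0  ⊔preds=⊥  new=[-2,0]  stable
  step 2. node 1  ⊔preds=[-2,0]  new=[-3,2]  old=⊥  +wl: 0
  step 3. node 2  ⊔preds=[-3,2]  new=[-3,3]  old=⊥  +wl: 1
  step 4. node 0  ⊔preds=[-3,3]  new=[-3,1]  old=[-2,0]  +wl: 2
  step 5. node 1  ⊔preds=[-3,3]  new=[-3,3]  old=[-3,2]  +wl: 0
  step 6. node 2  ⊔preds=[-3,3]  new=[-3,3]  stable
  step 7. node 0  ⊔preds=[-3,3]  new=[-3,1]  stable

Least fixpoint reached:
  node 0: [-3,1]
  node 1: [-3,3]
  node 2: [-3,3]

[-3,3]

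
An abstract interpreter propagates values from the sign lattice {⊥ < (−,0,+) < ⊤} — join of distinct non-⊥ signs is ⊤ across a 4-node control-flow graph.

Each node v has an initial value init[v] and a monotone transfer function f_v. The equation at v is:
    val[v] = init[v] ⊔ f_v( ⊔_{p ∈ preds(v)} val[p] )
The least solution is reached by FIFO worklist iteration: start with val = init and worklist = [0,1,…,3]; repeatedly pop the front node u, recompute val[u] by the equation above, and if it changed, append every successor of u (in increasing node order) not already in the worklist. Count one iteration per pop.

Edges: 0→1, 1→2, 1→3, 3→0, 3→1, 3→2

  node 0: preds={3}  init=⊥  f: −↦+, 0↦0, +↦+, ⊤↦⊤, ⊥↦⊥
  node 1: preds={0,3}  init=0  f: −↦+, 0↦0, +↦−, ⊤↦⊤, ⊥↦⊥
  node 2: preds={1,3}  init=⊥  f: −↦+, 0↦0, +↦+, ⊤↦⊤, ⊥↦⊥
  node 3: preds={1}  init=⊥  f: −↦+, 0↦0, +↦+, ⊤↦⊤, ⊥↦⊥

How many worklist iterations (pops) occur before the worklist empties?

7

Trace (7 dequeues):
  [1] u=0 | in ⊥ | out ⊥ | ==
  [2] u=1 | in ⊥ | out 0 | ==
  [3] u=2 | in 0 | out 0 | prev ⊥ | push {}
  [4] u=3 | in 0 | out 0 | prev ⊥ | push {0,1,2}
  [5] u=0 | in 0 | out 0 | prev ⊥ | push {}
  [6] u=1 | in 0 | out 0 | ==
  [7] u=2 | in 0 | out 0 | ==

Converged values:
  [0] 0
  [1] 0
  [2] 0
  [3] 0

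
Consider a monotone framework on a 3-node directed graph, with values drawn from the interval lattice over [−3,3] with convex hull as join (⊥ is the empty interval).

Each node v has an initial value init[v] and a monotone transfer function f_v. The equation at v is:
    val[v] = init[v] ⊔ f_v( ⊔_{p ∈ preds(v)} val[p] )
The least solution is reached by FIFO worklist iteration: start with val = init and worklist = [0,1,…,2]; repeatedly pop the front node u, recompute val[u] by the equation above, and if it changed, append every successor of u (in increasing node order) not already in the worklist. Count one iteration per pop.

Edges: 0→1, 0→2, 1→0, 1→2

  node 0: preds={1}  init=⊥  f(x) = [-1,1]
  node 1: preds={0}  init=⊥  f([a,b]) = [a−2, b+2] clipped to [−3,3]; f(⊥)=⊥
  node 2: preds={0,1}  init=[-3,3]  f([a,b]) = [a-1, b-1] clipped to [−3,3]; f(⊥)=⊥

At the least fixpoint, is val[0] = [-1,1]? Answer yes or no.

yes

Trace (4 dequeues):
  [1] u=0 | in ⊥ | out [-1,1] | prev ⊥ | push {}
  [2] u=1 | in [-1,1] | out [-3,3] | prev ⊥ | push {0}
  [3] u=2 | in [-3,3] | out [-3,3] | ==
  [4] u=0 | in [-3,3] | out [-1,1] | ==

Converged values:
  [0] [-1,1]
  [1] [-3,3]
  [2] [-3,3]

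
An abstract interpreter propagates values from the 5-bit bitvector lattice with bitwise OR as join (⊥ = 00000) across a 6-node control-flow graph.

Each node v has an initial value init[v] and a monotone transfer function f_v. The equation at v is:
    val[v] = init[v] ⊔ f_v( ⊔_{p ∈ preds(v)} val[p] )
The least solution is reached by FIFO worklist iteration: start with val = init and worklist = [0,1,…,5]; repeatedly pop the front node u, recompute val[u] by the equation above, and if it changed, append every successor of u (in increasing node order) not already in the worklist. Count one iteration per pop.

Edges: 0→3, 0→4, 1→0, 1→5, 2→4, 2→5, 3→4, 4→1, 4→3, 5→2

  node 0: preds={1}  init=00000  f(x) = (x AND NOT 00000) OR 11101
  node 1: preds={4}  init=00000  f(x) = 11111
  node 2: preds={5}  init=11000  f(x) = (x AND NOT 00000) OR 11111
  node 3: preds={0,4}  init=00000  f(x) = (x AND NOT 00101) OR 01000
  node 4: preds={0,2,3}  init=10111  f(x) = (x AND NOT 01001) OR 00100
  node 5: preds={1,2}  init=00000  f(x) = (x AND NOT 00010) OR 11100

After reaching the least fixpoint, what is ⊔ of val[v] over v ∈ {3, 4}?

11111

Worklist (10 pops):
  #1 pop 0: in=00000 → 11101 (was 00000); enqueue []
  #2 pop 1: in=10111 → 11111 (was 00000); enqueue [0]
  #3 pop 2: in=00000 → 11111 (was 11000); enqueue []
  #4 pop 3: in=11111 → 11010 (was 00000); enqueue []
  #5 pop 4: in=11111 → 10111 (no change)
  #6 pop 5: in=11111 → 11101 (was 00000); enqueue [2]
  #7 pop 0: in=11111 → 11111 (was 11101); enqueue [3,4]
  #8 pop 2: in=11101 → 11111 (no change)
  #9 pop 3: in=11111 → 11010 (no change)
  #10 pop 4: in=11111 → 10111 (no change)

Fixpoint:
  val[0] = 11111
  val[1] = 11111
  val[2] = 11111
  val[3] = 11010
  val[4] = 10111
  val[5] = 11101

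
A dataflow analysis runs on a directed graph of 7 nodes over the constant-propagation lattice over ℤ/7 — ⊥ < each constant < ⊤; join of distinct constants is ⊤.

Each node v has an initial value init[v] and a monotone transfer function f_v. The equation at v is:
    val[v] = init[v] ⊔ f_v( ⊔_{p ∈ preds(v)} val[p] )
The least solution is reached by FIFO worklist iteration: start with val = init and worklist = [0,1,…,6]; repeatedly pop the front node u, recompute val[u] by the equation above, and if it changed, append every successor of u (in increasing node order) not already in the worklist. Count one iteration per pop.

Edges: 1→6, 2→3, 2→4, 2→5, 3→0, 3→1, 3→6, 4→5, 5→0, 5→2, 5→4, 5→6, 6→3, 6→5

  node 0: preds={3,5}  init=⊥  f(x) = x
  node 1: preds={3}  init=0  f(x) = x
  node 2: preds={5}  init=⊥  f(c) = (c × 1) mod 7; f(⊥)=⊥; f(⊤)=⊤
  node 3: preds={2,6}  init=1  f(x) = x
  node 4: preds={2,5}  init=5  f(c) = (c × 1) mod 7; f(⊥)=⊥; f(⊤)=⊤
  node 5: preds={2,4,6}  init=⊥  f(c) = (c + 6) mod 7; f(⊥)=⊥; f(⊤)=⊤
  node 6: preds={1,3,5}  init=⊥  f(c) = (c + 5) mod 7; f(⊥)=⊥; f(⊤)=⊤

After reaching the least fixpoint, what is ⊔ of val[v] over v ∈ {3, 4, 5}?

Trace (19 dequeues):
  [1] u=0 | in 1 | out 1 | prev ⊥ | push {}
  [2] u=1 | in 1 | out ⊤ | prev 0 | push {}
  [3] u=2 | in ⊥ | out ⊥ | ==
  [4] u=3 | in ⊥ | out 1 | ==
  [5] u=4 | in ⊥ | out 5 | ==
  [6] u=5 | in 5 | out 4 | prev ⊥ | push {0,2,4}
  [7] u=6 | in ⊤ | out ⊤ | prev ⊥ | push {3,5}
  [8] u=0 | in ⊤ | out ⊤ | prev 1 | push {}
  [9] u=2 | in 4 | out 4 | prev ⊥ | push {}
  [10] u=4 | in 4 | out ⊤ | prev 5 | push {}
  [11] u=3 | in ⊤ | out ⊤ | prev 1 | push {0,1,6}
  [12] u=5 | in ⊤ | out ⊤ | prev 4 | push {2,4}
  [13] u=0 | in ⊤ | out ⊤ | ==
  [14] u=1 | in ⊤ | out ⊤ | ==
  [15] u=6 | in ⊤ | out ⊤ | ==
  [16] u=2 | in ⊤ | out ⊤ | prev 4 | push {3,5}
  [17] u=4 | in ⊤ | out ⊤ | ==
  [18] u=3 | in ⊤ | out ⊤ | ==
  [19] u=5 | in ⊤ | out ⊤ | ==

Converged values:
  [0] ⊤
  [1] ⊤
  [2] ⊤
  [3] ⊤
  [4] ⊤
  [5] ⊤
  [6] ⊤

⊤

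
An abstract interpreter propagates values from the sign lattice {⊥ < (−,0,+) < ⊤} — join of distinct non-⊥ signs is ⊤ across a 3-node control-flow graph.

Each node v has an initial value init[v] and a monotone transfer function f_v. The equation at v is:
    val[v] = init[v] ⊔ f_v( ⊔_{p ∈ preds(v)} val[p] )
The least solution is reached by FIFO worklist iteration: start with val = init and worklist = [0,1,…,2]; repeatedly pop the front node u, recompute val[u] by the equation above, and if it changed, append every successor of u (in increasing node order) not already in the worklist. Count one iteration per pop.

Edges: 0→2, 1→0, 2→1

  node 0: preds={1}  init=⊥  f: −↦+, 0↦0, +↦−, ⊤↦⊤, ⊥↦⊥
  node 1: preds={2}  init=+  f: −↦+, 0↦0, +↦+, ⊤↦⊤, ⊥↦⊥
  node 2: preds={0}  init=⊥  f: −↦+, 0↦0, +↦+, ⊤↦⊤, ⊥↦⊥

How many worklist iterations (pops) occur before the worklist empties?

Worklist (4 pops):
  #1 pop 0: in=+ → − (was ⊥); enqueue []
  #2 pop 1: in=⊥ → + (no change)
  #3 pop 2: in=− → + (was ⊥); enqueue [1]
  #4 pop 1: in=+ → + (no change)

Fixpoint:
  val[0] = −
  val[1] = +
  val[2] = +

4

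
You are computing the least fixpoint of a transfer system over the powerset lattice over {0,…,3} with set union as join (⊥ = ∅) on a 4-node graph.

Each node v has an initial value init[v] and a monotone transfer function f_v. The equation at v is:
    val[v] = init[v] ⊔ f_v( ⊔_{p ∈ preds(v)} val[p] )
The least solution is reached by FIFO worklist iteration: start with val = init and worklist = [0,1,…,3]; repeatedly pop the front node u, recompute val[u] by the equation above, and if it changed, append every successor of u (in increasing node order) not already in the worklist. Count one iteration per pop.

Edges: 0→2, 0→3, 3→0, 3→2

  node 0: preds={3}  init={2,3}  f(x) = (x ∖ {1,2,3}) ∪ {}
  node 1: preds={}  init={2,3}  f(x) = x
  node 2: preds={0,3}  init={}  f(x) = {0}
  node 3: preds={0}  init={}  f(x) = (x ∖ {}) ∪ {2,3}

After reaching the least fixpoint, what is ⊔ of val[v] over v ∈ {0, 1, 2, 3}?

Trace (6 dequeues):
  [1] u=0 | in {} | out {2,3} | ==
  [2] u=1 | in {} | out {2,3} | ==
  [3] u=2 | in {2,3} | out {0} | prev {} | push {}
  [4] u=3 | in {2,3} | out {2,3} | prev {} | push {0,2}
  [5] u=0 | in {2,3} | out {2,3} | ==
  [6] u=2 | in {2,3} | out {0} | ==

Converged values:
  [0] {2,3}
  [1] {2,3}
  [2] {0}
  [3] {2,3}

{0,2,3}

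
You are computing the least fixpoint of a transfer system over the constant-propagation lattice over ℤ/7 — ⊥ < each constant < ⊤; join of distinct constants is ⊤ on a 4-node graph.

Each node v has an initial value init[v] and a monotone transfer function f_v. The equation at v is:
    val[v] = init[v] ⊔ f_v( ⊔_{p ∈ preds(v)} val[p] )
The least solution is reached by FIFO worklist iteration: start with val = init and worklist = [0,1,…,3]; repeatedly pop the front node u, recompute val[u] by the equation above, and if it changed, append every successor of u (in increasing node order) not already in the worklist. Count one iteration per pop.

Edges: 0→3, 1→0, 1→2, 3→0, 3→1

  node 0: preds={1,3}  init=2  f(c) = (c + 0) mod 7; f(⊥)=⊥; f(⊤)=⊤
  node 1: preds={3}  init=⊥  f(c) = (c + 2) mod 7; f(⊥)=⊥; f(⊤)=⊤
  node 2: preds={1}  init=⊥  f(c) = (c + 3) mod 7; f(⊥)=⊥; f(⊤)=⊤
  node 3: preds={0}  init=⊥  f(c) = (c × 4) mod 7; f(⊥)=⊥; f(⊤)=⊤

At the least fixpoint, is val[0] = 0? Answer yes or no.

Iteration log — 12 steps:
  step 1. node 0  ⊔preds=⊥  new=2  stable
  step 2. node 1  ⊔preds=⊥  new=⊥  stable
  step 3. node 2  ⊔preds=⊥  new=⊥  stable
  step 4. node 3  ⊔preds=2  new=1  old=⊥  +wl: 0,1
  step 5. node 0  ⊔preds=1  new=⊤  old=2  +wl: 3
  step 6. node 1  ⊔preds=1  new=3  old=⊥  +wl: 0,2
  step 7. node 3  ⊔preds=⊤  new=⊤  old=1  +wl: 1
  step 8. node 0  ⊔preds=⊤  new=⊤  stable
  step 9. node 2  ⊔preds=3  new=6  old=⊥  +wl: 
  step 10. node 1  ⊔preds=⊤  new=⊤  old=3  +wl: 0,2
  step 11. node 0  ⊔preds=⊤  new=⊤  stable
  step 12. node 2  ⊔preds=⊤  new=⊤  old=6  +wl: 

Least fixpoint reached:
  node 0: ⊤
  node 1: ⊤
  node 2: ⊤
  node 3: ⊤

no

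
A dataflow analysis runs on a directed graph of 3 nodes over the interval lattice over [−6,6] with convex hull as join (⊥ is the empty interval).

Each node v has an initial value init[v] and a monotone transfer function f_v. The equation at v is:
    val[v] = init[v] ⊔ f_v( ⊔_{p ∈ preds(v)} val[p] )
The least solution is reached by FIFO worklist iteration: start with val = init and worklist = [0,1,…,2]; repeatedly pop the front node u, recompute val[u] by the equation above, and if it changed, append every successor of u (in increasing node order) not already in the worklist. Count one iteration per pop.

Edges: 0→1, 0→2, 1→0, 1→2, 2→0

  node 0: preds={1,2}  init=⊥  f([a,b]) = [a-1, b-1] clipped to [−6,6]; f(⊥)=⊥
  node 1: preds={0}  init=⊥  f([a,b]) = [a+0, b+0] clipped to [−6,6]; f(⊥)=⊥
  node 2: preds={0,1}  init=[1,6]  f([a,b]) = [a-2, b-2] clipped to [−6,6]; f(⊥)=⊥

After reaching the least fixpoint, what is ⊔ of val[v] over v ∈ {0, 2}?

Worklist (10 pops):
  #1 pop 0: in=[1,6] → [0,5] (was ⊥); enqueue []
  #2 pop 1: in=[0,5] → [0,5] (was ⊥); enqueue [0]
  #3 pop 2: in=[0,5] → [-2,6] (was [1,6]); enqueue []
  #4 pop 0: in=[-2,6] → [-3,5] (was [0,5]); enqueue [1,2]
  #5 pop 1: in=[-3,5] → [-3,5] (was [0,5]); enqueue [0]
  #6 pop 2: in=[-3,5] → [-5,6] (was [-2,6]); enqueue []
  #7 pop 0: in=[-5,6] → [-6,5] (was [-3,5]); enqueue [1,2]
  #8 pop 1: in=[-6,5] → [-6,5] (was [-3,5]); enqueue [0]
  #9 pop 2: in=[-6,5] → [-6,6] (was [-5,6]); enqueue []
  #10 pop 0: in=[-6,6] → [-6,5] (no change)

Fixpoint:
  val[0] = [-6,5]
  val[1] = [-6,5]
  val[2] = [-6,6]

[-6,6]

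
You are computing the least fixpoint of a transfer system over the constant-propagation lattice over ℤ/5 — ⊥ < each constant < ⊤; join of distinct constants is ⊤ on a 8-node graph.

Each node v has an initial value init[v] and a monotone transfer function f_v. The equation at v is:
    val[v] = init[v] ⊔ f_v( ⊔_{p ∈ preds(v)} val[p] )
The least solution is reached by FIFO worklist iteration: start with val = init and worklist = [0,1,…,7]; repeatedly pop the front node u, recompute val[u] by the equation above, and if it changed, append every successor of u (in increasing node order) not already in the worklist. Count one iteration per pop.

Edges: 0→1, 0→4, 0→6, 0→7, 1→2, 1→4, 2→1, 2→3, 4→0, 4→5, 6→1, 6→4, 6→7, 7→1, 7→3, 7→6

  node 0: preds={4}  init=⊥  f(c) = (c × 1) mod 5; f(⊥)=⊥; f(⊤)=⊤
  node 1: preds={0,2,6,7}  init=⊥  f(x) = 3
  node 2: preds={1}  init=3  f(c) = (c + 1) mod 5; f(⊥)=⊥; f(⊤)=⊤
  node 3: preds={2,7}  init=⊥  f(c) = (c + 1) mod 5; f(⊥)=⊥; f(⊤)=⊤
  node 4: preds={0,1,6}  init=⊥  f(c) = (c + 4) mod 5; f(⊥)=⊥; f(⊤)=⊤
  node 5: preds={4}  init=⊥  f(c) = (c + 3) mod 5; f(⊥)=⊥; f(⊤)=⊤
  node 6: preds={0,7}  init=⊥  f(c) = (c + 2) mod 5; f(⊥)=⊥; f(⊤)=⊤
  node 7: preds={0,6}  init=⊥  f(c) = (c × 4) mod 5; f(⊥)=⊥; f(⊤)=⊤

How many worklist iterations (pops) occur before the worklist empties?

23

Worklist (23 pops):
  #1 pop 0: in=⊥ → ⊥ (no change)
  #2 pop 1: in=3 → 3 (was ⊥); enqueue []
  #3 pop 2: in=3 → ⊤ (was 3); enqueue [1]
  #4 pop 3: in=⊤ → ⊤ (was ⊥); enqueue []
  #5 pop 4: in=3 → 2 (was ⊥); enqueue [0]
  #6 pop 5: in=2 → 0 (was ⊥); enqueue []
  #7 pop 6: in=⊥ → ⊥ (no change)
  #8 pop 7: in=⊥ → ⊥ (no change)
  #9 pop 1: in=⊤ → 3 (no change)
  #10 pop 0: in=2 → 2 (was ⊥); enqueue [1,4,6,7]
  #11 pop 1: in=⊤ → 3 (no change)
  #12 pop 4: in=⊤ → ⊤ (was 2); enqueue [0,5]
  #13 pop 6: in=2 → 4 (was ⊥); enqueue [1,4]
  #14 pop 7: in=⊤ → ⊤ (was ⊥); enqueue [3,6]
  #15 pop 0: in=⊤ → ⊤ (was 2); enqueue [7]
  #16 pop 5: in=⊤ → ⊤ (was 0); enqueue []
  #17 pop 1: in=⊤ → 3 (no change)
  #18 pop 4: in=⊤ → ⊤ (no change)
  #19 pop 3: in=⊤ → ⊤ (no change)
  #20 pop 6: in=⊤ → ⊤ (was 4); enqueue [1,4]
  #21 pop 7: in=⊤ → ⊤ (no change)
  #22 pop 1: in=⊤ → 3 (no change)
  #23 pop 4: in=⊤ → ⊤ (no change)

Fixpoint:
  val[0] = ⊤
  val[1] = 3
  val[2] = ⊤
  val[3] = ⊤
  val[4] = ⊤
  val[5] = ⊤
  val[6] = ⊤
  val[7] = ⊤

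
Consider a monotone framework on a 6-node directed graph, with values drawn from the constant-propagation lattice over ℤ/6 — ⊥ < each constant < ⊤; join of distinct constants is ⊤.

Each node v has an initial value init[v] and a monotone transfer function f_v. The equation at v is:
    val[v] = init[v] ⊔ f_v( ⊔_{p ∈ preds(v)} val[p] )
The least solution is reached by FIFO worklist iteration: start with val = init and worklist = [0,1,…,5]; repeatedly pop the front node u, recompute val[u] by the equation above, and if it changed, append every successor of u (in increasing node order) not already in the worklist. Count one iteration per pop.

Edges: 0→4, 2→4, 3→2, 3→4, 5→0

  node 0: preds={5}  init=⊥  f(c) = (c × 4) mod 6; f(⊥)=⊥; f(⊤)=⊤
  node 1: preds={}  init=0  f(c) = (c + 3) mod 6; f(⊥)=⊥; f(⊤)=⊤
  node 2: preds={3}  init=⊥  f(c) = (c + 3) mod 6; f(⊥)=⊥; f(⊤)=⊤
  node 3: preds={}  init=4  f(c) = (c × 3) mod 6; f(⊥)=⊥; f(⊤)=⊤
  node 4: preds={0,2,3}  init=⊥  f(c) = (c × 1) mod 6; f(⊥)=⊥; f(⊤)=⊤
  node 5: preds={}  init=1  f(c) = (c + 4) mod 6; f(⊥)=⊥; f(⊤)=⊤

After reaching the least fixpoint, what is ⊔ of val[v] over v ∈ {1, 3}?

Worklist (6 pops):
  #1 pop 0: in=1 → 4 (was ⊥); enqueue []
  #2 pop 1: in=⊥ → 0 (no change)
  #3 pop 2: in=4 → 1 (was ⊥); enqueue []
  #4 pop 3: in=⊥ → 4 (no change)
  #5 pop 4: in=⊤ → ⊤ (was ⊥); enqueue []
  #6 pop 5: in=⊥ → 1 (no change)

Fixpoint:
  val[0] = 4
  val[1] = 0
  val[2] = 1
  val[3] = 4
  val[4] = ⊤
  val[5] = 1

⊤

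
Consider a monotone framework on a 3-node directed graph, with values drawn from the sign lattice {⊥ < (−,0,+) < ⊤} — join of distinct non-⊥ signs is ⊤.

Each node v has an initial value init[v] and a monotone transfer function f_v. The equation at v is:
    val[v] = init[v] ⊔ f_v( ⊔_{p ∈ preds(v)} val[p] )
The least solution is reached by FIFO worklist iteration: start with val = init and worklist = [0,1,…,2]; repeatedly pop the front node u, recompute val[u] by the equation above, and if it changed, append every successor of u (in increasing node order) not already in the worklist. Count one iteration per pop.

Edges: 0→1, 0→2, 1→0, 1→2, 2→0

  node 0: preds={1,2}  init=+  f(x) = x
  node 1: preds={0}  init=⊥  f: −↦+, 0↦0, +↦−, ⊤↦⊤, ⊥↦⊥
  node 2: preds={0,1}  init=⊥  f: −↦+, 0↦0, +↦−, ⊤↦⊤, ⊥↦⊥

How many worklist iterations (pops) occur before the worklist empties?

7

Trace (7 dequeues):
  [1] u=0 | in ⊥ | out + | ==
  [2] u=1 | in + | out − | prev ⊥ | push {0}
  [3] u=2 | in ⊤ | out ⊤ | prev ⊥ | push {}
  [4] u=0 | in ⊤ | out ⊤ | prev + | push {1,2}
  [5] u=1 | in ⊤ | out ⊤ | prev − | push {0}
  [6] u=2 | in ⊤ | out ⊤ | ==
  [7] u=0 | in ⊤ | out ⊤ | ==

Converged values:
  [0] ⊤
  [1] ⊤
  [2] ⊤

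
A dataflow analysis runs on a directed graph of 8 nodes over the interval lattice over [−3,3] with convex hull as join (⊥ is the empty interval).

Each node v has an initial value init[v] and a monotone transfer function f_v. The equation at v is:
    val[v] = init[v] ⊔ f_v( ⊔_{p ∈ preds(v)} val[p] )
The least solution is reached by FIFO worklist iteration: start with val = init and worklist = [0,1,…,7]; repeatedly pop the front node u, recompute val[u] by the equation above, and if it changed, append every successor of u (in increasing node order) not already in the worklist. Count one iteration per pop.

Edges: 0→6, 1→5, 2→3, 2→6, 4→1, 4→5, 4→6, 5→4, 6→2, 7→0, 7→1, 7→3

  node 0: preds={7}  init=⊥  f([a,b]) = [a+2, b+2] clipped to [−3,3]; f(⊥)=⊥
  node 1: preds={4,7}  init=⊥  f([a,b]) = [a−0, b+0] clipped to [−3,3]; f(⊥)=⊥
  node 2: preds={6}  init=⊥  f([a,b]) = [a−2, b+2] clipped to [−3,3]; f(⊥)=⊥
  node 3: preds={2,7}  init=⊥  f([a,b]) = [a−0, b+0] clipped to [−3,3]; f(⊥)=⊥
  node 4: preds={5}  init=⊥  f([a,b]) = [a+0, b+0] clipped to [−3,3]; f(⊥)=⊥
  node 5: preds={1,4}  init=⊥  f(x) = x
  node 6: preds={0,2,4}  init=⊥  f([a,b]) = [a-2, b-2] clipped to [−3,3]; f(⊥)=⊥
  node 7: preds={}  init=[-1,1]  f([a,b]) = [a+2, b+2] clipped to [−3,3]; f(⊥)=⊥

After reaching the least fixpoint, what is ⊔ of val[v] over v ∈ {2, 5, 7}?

Trace (15 dequeues):
  [1] u=0 | in [-1,1] | out [1,3] | prev ⊥ | push {}
  [2] u=1 | in [-1,1] | out [-1,1] | prev ⊥ | push {}
  [3] u=2 | in ⊥ | out ⊥ | ==
  [4] u=3 | in [-1,1] | out [-1,1] | prev ⊥ | push {}
  [5] u=4 | in ⊥ | out ⊥ | ==
  [6] u=5 | in [-1,1] | out [-1,1] | prev ⊥ | push {4}
  [7] u=6 | in [1,3] | out [-1,1] | prev ⊥ | push {2}
  [8] u=7 | in ⊥ | out [-1,1] | ==
  [9] u=4 | in [-1,1] | out [-1,1] | prev ⊥ | push {1,5,6}
  [10] u=2 | in [-1,1] | out [-3,3] | prev ⊥ | push {3}
  [11] u=1 | in [-1,1] | out [-1,1] | ==
  [12] u=5 | in [-1,1] | out [-1,1] | ==
  [13] u=6 | in [-3,3] | out [-3,1] | prev [-1,1] | push {2}
  [14] u=3 | in [-3,3] | out [-3,3] | prev [-1,1] | push {}
  [15] u=2 | in [-3,1] | out [-3,3] | ==

Converged values:
  [0] [1,3]
  [1] [-1,1]
  [2] [-3,3]
  [3] [-3,3]
  [4] [-1,1]
  [5] [-1,1]
  [6] [-3,1]
  [7] [-1,1]

[-3,3]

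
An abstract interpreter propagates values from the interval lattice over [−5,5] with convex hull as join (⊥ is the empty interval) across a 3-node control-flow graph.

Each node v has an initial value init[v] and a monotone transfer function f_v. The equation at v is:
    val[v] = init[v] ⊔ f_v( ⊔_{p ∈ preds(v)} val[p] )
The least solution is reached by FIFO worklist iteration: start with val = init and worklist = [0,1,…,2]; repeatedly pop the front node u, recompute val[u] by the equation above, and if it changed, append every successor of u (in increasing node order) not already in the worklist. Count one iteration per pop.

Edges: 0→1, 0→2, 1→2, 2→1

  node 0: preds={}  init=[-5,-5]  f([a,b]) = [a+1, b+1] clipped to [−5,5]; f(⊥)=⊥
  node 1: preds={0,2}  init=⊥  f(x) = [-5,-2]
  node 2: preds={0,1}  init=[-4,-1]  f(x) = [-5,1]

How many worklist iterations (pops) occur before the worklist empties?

4

Worklist (4 pops):
  #1 pop 0: in=⊥ → [-5,-5] (no change)
  #2 pop 1: in=[-5,-1] → [-5,-2] (was ⊥); enqueue []
  #3 pop 2: in=[-5,-2] → [-5,1] (was [-4,-1]); enqueue [1]
  #4 pop 1: in=[-5,1] → [-5,-2] (no change)

Fixpoint:
  val[0] = [-5,-5]
  val[1] = [-5,-2]
  val[2] = [-5,1]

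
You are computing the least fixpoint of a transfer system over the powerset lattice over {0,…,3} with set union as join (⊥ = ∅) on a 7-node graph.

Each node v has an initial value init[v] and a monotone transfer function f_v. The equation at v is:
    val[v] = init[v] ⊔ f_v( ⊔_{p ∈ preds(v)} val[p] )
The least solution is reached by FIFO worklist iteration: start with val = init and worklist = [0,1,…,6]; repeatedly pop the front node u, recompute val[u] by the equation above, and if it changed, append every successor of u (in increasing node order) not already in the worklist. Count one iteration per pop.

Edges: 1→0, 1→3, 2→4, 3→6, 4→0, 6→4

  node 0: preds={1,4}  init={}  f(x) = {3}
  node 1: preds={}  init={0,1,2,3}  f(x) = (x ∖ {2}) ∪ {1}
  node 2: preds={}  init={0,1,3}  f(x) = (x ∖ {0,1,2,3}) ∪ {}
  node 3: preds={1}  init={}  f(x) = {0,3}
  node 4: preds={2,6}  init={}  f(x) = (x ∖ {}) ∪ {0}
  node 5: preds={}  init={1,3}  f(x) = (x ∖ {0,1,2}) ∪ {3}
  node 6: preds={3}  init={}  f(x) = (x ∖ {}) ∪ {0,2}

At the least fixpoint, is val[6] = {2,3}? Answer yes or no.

Iteration log — 10 steps:
  step 1. node 0  ⊔preds={0,1,2,3}  new={3}  old={}  +wl: 
  step 2. node 1  ⊔preds={}  new={0,1,2,3}  stable
  step 3. node 2  ⊔preds={}  new={0,1,3}  stable
  step 4. node 3  ⊔preds={0,1,2,3}  new={0,3}  old={}  +wl: 
  step 5. node 4  ⊔preds={0,1,3}  new={0,1,3}  old={}  +wl: 0
  step 6. node 5  ⊔preds={}  new={1,3}  stable
  step 7. node 6  ⊔preds={0,3}  new={0,2,3}  old={}  +wl: 4
  step 8. node 0  ⊔preds={0,1,2,3}  new={3}  stable
  step 9. node 4  ⊔preds={0,1,2,3}  new={0,1,2,3}  old={0,1,3}  +wl: 0
  step 10. node 0  ⊔preds={0,1,2,3}  new={3}  stable

Least fixpoint reached:
  node 0: {3}
  node 1: {0,1,2,3}
  node 2: {0,1,3}
  node 3: {0,3}
  node 4: {0,1,2,3}
  node 5: {1,3}
  node 6: {0,2,3}

no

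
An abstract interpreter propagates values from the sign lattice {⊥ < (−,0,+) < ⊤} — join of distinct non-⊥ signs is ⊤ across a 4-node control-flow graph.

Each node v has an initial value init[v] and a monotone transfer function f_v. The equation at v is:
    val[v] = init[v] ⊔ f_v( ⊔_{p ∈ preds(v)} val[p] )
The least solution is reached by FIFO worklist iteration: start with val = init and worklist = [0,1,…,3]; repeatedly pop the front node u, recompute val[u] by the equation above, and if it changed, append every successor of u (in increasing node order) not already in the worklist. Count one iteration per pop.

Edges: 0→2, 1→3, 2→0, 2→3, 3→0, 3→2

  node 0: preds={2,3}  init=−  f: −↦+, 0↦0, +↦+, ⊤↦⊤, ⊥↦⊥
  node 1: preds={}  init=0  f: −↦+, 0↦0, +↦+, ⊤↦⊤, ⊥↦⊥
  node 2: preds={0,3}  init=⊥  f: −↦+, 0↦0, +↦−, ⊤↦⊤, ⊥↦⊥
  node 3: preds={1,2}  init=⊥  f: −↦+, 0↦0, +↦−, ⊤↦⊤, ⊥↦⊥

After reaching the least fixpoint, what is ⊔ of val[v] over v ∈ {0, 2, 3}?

Worklist (8 pops):
  #1 pop 0: in=⊥ → − (no change)
  #2 pop 1: in=⊥ → 0 (no change)
  #3 pop 2: in=− → + (was ⊥); enqueue [0]
  #4 pop 3: in=⊤ → ⊤ (was ⊥); enqueue [2]
  #5 pop 0: in=⊤ → ⊤ (was −); enqueue []
  #6 pop 2: in=⊤ → ⊤ (was +); enqueue [0,3]
  #7 pop 0: in=⊤ → ⊤ (no change)
  #8 pop 3: in=⊤ → ⊤ (no change)

Fixpoint:
  val[0] = ⊤
  val[1] = 0
  val[2] = ⊤
  val[3] = ⊤

⊤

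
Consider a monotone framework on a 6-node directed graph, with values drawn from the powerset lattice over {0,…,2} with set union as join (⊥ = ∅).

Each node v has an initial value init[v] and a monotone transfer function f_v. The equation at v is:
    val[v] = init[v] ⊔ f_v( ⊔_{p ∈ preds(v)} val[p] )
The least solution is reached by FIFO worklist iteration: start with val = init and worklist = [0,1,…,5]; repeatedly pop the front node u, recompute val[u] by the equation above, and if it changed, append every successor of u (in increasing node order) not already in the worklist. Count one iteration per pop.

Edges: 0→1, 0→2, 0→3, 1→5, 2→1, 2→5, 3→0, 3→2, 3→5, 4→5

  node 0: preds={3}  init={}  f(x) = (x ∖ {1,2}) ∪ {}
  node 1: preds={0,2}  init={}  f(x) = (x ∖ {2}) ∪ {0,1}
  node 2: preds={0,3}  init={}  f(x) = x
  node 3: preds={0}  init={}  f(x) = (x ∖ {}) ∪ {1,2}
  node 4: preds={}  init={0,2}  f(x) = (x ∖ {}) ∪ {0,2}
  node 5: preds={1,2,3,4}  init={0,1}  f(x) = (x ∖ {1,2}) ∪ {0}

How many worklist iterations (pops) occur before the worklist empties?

10

Trace (10 dequeues):
  [1] u=0 | in {} | out {} | ==
  [2] u=1 | in {} | out {0,1} | prev {} | push {}
  [3] u=2 | in {} | out {} | ==
  [4] u=3 | in {} | out {1,2} | prev {} | push {0,2}
  [5] u=4 | in {} | out {0,2} | ==
  [6] u=5 | in {0,1,2} | out {0,1} | ==
  [7] u=0 | in {1,2} | out {} | ==
  [8] u=2 | in {1,2} | out {1,2} | prev {} | push {1,5}
  [9] u=1 | in {1,2} | out {0,1} | ==
  [10] u=5 | in {0,1,2} | out {0,1} | ==

Converged values:
  [0] {}
  [1] {0,1}
  [2] {1,2}
  [3] {1,2}
  [4] {0,2}
  [5] {0,1}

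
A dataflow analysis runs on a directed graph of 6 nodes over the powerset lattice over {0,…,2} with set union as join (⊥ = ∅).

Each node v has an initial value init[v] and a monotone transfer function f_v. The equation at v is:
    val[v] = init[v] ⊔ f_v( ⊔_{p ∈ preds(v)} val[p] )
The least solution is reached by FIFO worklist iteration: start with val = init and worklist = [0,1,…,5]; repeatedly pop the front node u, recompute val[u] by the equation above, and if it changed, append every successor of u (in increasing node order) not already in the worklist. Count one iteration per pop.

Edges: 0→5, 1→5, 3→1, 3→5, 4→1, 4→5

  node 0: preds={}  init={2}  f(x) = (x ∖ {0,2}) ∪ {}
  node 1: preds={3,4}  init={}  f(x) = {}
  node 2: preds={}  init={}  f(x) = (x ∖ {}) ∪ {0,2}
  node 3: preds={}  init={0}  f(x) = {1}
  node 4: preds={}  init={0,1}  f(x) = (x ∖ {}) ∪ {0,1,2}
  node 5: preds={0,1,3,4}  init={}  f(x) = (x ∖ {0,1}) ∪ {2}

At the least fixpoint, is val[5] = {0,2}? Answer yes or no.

Trace (7 dequeues):
  [1] u=0 | in {} | out {2} | ==
  [2] u=1 | in {0,1} | out {} | ==
  [3] u=2 | in {} | out {0,2} | prev {} | push {}
  [4] u=3 | in {} | out {0,1} | prev {0} | push {1}
  [5] u=4 | in {} | out {0,1,2} | prev {0,1} | push {}
  [6] u=5 | in {0,1,2} | out {2} | prev {} | push {}
  [7] u=1 | in {0,1,2} | out {} | ==

Converged values:
  [0] {2}
  [1] {}
  [2] {0,2}
  [3] {0,1}
  [4] {0,1,2}
  [5] {2}

no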